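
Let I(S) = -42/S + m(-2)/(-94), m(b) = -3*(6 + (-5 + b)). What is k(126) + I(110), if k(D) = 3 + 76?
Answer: 406291/5170 ≈ 78.586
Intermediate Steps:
m(b) = -3 - 3*b (m(b) = -3*(1 + b) = -3 - 3*b)
k(D) = 79
I(S) = -3/94 - 42/S (I(S) = -42/S + (-3 - 3*(-2))/(-94) = -42/S + (-3 + 6)*(-1/94) = -42/S + 3*(-1/94) = -42/S - 3/94 = -3/94 - 42/S)
k(126) + I(110) = 79 + (-3/94 - 42/110) = 79 + (-3/94 - 42*1/110) = 79 + (-3/94 - 21/55) = 79 - 2139/5170 = 406291/5170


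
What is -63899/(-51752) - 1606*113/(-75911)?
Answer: 1294771495/357140552 ≈ 3.6254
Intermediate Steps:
-63899/(-51752) - 1606*113/(-75911) = -63899*(-1/51752) - 181478*(-1/75911) = 63899/51752 + 16498/6901 = 1294771495/357140552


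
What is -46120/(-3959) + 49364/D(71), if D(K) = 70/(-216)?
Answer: -3015007144/19795 ≈ -1.5231e+5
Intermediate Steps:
D(K) = -35/108 (D(K) = 70*(-1/216) = -35/108)
-46120/(-3959) + 49364/D(71) = -46120/(-3959) + 49364/(-35/108) = -46120*(-1/3959) + 49364*(-108/35) = 46120/3959 - 761616/5 = -3015007144/19795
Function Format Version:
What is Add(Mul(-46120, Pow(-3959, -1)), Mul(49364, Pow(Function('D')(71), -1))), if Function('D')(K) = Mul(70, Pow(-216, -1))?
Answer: Rational(-3015007144, 19795) ≈ -1.5231e+5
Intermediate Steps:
Function('D')(K) = Rational(-35, 108) (Function('D')(K) = Mul(70, Rational(-1, 216)) = Rational(-35, 108))
Add(Mul(-46120, Pow(-3959, -1)), Mul(49364, Pow(Function('D')(71), -1))) = Add(Mul(-46120, Pow(-3959, -1)), Mul(49364, Pow(Rational(-35, 108), -1))) = Add(Mul(-46120, Rational(-1, 3959)), Mul(49364, Rational(-108, 35))) = Add(Rational(46120, 3959), Rational(-761616, 5)) = Rational(-3015007144, 19795)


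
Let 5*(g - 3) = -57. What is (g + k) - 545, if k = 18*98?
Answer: 6053/5 ≈ 1210.6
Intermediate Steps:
g = -42/5 (g = 3 + (⅕)*(-57) = 3 - 57/5 = -42/5 ≈ -8.4000)
k = 1764
(g + k) - 545 = (-42/5 + 1764) - 545 = 8778/5 - 545 = 6053/5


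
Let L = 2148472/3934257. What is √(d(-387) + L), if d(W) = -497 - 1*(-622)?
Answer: √1943249908761429/3934257 ≈ 11.205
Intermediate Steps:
d(W) = 125 (d(W) = -497 + 622 = 125)
L = 2148472/3934257 (L = 2148472*(1/3934257) = 2148472/3934257 ≈ 0.54609)
√(d(-387) + L) = √(125 + 2148472/3934257) = √(493930597/3934257) = √1943249908761429/3934257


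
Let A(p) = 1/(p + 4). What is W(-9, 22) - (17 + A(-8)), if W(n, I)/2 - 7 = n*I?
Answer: -1595/4 ≈ -398.75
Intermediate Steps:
W(n, I) = 14 + 2*I*n (W(n, I) = 14 + 2*(n*I) = 14 + 2*(I*n) = 14 + 2*I*n)
A(p) = 1/(4 + p)
W(-9, 22) - (17 + A(-8)) = (14 + 2*22*(-9)) - (17 + 1/(4 - 8)) = (14 - 396) - (17 + 1/(-4)) = -382 - (17 - ¼) = -382 - 1*67/4 = -382 - 67/4 = -1595/4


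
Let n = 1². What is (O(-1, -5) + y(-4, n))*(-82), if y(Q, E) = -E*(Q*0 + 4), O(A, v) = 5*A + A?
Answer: 820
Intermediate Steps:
O(A, v) = 6*A
n = 1
y(Q, E) = -4*E (y(Q, E) = -E*(0 + 4) = -E*4 = -4*E)
(O(-1, -5) + y(-4, n))*(-82) = (6*(-1) - 4*1)*(-82) = (-6 - 4)*(-82) = -10*(-82) = 820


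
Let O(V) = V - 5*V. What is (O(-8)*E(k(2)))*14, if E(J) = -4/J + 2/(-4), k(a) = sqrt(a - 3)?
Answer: -224 + 1792*I ≈ -224.0 + 1792.0*I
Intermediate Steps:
O(V) = -4*V
k(a) = sqrt(-3 + a)
E(J) = -1/2 - 4/J (E(J) = -4/J + 2*(-1/4) = -4/J - 1/2 = -1/2 - 4/J)
(O(-8)*E(k(2)))*14 = ((-4*(-8))*((-8 - sqrt(-3 + 2))/(2*(sqrt(-3 + 2)))))*14 = (32*((-8 - sqrt(-1))/(2*(sqrt(-1)))))*14 = (32*((-8 - I)/(2*I)))*14 = (32*((-I)*(-8 - I)/2))*14 = (32*(-I*(-8 - I)/2))*14 = -16*I*(-8 - I)*14 = -224*I*(-8 - I)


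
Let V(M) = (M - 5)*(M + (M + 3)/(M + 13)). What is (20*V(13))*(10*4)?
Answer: 1132800/13 ≈ 87139.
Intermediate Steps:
V(M) = (-5 + M)*(M + (3 + M)/(13 + M))
(20*V(13))*(10*4) = (20*((-15 + 13³ - 67*13 + 9*13²)/(13 + 13)))*(10*4) = (20*((-15 + 2197 - 871 + 9*169)/26))*40 = (20*((-15 + 2197 - 871 + 1521)/26))*40 = (20*((1/26)*2832))*40 = (20*(1416/13))*40 = (28320/13)*40 = 1132800/13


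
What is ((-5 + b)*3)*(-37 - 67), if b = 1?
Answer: 1248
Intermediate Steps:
((-5 + b)*3)*(-37 - 67) = ((-5 + 1)*3)*(-37 - 67) = -4*3*(-104) = -12*(-104) = 1248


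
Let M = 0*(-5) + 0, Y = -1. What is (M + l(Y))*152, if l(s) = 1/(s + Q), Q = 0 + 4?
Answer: 152/3 ≈ 50.667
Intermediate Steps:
Q = 4
l(s) = 1/(4 + s) (l(s) = 1/(s + 4) = 1/(4 + s))
M = 0 (M = 0 + 0 = 0)
(M + l(Y))*152 = (0 + 1/(4 - 1))*152 = (0 + 1/3)*152 = (0 + ⅓)*152 = (⅓)*152 = 152/3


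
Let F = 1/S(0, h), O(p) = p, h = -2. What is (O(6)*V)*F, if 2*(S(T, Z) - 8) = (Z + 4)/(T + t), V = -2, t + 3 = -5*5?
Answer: -336/223 ≈ -1.5067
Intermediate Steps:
t = -28 (t = -3 - 5*5 = -3 - 25 = -28)
S(T, Z) = 8 + (4 + Z)/(2*(-28 + T)) (S(T, Z) = 8 + ((Z + 4)/(T - 28))/2 = 8 + ((4 + Z)/(-28 + T))/2 = 8 + (4 + Z)/(2*(-28 + T)))
F = 28/223 (F = 1/((-444 - 2 + 16*0)/(2*(-28 + 0))) = 1/((½)*(-444 - 2 + 0)/(-28)) = 1/((½)*(-1/28)*(-446)) = 1/(223/28) = 28/223 ≈ 0.12556)
(O(6)*V)*F = (6*(-2))*(28/223) = -12*28/223 = -336/223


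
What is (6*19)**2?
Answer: 12996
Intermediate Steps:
(6*19)**2 = 114**2 = 12996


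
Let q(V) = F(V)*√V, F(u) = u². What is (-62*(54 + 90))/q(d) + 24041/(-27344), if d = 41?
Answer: -24041/27344 - 8928*√41/68921 ≈ -1.7087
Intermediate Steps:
q(V) = V^(5/2) (q(V) = V²*√V = V^(5/2))
(-62*(54 + 90))/q(d) + 24041/(-27344) = (-62*(54 + 90))/(41^(5/2)) + 24041/(-27344) = (-62*144)/((1681*√41)) + 24041*(-1/27344) = -8928*√41/68921 - 24041/27344 = -24041/27344 - 8928*√41/68921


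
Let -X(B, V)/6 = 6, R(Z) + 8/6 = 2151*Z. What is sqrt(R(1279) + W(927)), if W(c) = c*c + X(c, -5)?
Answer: sqrt(32493786)/3 ≈ 1900.1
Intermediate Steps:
R(Z) = -4/3 + 2151*Z
X(B, V) = -36 (X(B, V) = -6*6 = -36)
W(c) = -36 + c**2 (W(c) = c*c - 36 = c**2 - 36 = -36 + c**2)
sqrt(R(1279) + W(927)) = sqrt((-4/3 + 2151*1279) + (-36 + 927**2)) = sqrt((-4/3 + 2751129) + (-36 + 859329)) = sqrt(8253383/3 + 859293) = sqrt(10831262/3) = sqrt(32493786)/3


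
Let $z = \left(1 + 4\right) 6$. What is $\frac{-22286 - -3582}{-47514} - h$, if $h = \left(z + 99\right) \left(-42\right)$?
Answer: $\frac{128724778}{23757} \approx 5418.4$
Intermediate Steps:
$z = 30$ ($z = 5 \cdot 6 = 30$)
$h = -5418$ ($h = \left(30 + 99\right) \left(-42\right) = 129 \left(-42\right) = -5418$)
$\frac{-22286 - -3582}{-47514} - h = \frac{-22286 - -3582}{-47514} - -5418 = \left(-22286 + 3582\right) \left(- \frac{1}{47514}\right) + 5418 = \left(-18704\right) \left(- \frac{1}{47514}\right) + 5418 = \frac{9352}{23757} + 5418 = \frac{128724778}{23757}$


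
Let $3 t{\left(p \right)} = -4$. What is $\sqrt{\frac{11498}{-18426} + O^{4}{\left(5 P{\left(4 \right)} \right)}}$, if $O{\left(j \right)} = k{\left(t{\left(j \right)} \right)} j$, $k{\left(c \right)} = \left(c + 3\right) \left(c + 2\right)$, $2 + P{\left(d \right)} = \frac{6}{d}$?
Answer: $\frac{2 \sqrt{911347128538}}{248751} \approx 7.6755$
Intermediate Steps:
$P{\left(d \right)} = -2 + \frac{6}{d}$
$t{\left(p \right)} = - \frac{4}{3}$ ($t{\left(p \right)} = \frac{1}{3} \left(-4\right) = - \frac{4}{3}$)
$k{\left(c \right)} = \left(2 + c\right) \left(3 + c\right)$ ($k{\left(c \right)} = \left(3 + c\right) \left(2 + c\right) = \left(2 + c\right) \left(3 + c\right)$)
$O{\left(j \right)} = \frac{10 j}{9}$ ($O{\left(j \right)} = \left(6 + \left(- \frac{4}{3}\right)^{2} + 5 \left(- \frac{4}{3}\right)\right) j = \left(6 + \frac{16}{9} - \frac{20}{3}\right) j = \frac{10 j}{9}$)
$\sqrt{\frac{11498}{-18426} + O^{4}{\left(5 P{\left(4 \right)} \right)}} = \sqrt{\frac{11498}{-18426} + \left(\frac{10 \cdot 5 \left(-2 + \frac{6}{4}\right)}{9}\right)^{4}} = \sqrt{11498 \left(- \frac{1}{18426}\right) + \left(\frac{10 \cdot 5 \left(-2 + 6 \cdot \frac{1}{4}\right)}{9}\right)^{4}} = \sqrt{- \frac{5749}{9213} + \left(\frac{10 \cdot 5 \left(-2 + \frac{3}{2}\right)}{9}\right)^{4}} = \sqrt{- \frac{5749}{9213} + \left(\frac{10 \cdot 5 \left(- \frac{1}{2}\right)}{9}\right)^{4}} = \sqrt{- \frac{5749}{9213} + \left(\frac{10}{9} \left(- \frac{5}{2}\right)\right)^{4}} = \sqrt{- \frac{5749}{9213} + \left(- \frac{25}{9}\right)^{4}} = \sqrt{- \frac{5749}{9213} + \frac{390625}{6561}} = \sqrt{\frac{1187036312}{20148831}} = \frac{2 \sqrt{911347128538}}{248751}$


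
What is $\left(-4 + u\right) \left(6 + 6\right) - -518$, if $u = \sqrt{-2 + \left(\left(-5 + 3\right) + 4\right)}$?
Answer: $470$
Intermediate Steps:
$u = 0$ ($u = \sqrt{-2 + \left(-2 + 4\right)} = \sqrt{-2 + 2} = \sqrt{0} = 0$)
$\left(-4 + u\right) \left(6 + 6\right) - -518 = \left(-4 + 0\right) \left(6 + 6\right) - -518 = \left(-4\right) 12 + 518 = -48 + 518 = 470$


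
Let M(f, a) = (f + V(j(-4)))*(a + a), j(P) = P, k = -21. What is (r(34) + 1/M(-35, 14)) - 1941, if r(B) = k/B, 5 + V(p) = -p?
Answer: -33271577/17136 ≈ -1941.6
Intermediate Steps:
V(p) = -5 - p
r(B) = -21/B
M(f, a) = 2*a*(-1 + f) (M(f, a) = (f + (-5 - 1*(-4)))*(a + a) = (f + (-5 + 4))*(2*a) = (f - 1)*(2*a) = (-1 + f)*(2*a) = 2*a*(-1 + f))
(r(34) + 1/M(-35, 14)) - 1941 = (-21/34 + 1/(2*14*(-1 - 35))) - 1941 = (-21*1/34 + 1/(2*14*(-36))) - 1941 = (-21/34 + 1/(-1008)) - 1941 = (-21/34 - 1/1008) - 1941 = -10601/17136 - 1941 = -33271577/17136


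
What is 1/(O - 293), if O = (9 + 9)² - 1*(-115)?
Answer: 1/146 ≈ 0.0068493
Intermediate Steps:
O = 439 (O = 18² + 115 = 324 + 115 = 439)
1/(O - 293) = 1/(439 - 293) = 1/146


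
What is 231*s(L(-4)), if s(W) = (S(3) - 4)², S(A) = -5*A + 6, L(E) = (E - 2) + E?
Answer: 39039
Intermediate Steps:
L(E) = -2 + 2*E (L(E) = (-2 + E) + E = -2 + 2*E)
S(A) = 6 - 5*A
s(W) = 169 (s(W) = ((6 - 5*3) - 4)² = ((6 - 15) - 4)² = (-9 - 4)² = (-13)² = 169)
231*s(L(-4)) = 231*169 = 39039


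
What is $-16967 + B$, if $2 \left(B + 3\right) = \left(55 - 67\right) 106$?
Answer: $-17606$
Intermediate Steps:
$B = -639$ ($B = -3 + \frac{\left(55 - 67\right) 106}{2} = -3 + \frac{\left(-12\right) 106}{2} = -3 + \frac{1}{2} \left(-1272\right) = -3 - 636 = -639$)
$-16967 + B = -16967 - 639 = -17606$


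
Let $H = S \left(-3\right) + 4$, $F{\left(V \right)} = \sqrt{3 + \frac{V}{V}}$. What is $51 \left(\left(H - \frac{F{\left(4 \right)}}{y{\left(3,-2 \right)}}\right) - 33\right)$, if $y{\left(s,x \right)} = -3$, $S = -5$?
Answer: $-680$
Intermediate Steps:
$F{\left(V \right)} = 2$ ($F{\left(V \right)} = \sqrt{3 + 1} = \sqrt{4} = 2$)
$H = 19$ ($H = \left(-5\right) \left(-3\right) + 4 = 15 + 4 = 19$)
$51 \left(\left(H - \frac{F{\left(4 \right)}}{y{\left(3,-2 \right)}}\right) - 33\right) = 51 \left(\left(19 - \frac{2}{-3}\right) - 33\right) = 51 \left(\left(19 - 2 \left(- \frac{1}{3}\right)\right) - 33\right) = 51 \left(\left(19 - - \frac{2}{3}\right) - 33\right) = 51 \left(\left(19 + \frac{2}{3}\right) - 33\right) = 51 \left(\frac{59}{3} - 33\right) = 51 \left(- \frac{40}{3}\right) = -680$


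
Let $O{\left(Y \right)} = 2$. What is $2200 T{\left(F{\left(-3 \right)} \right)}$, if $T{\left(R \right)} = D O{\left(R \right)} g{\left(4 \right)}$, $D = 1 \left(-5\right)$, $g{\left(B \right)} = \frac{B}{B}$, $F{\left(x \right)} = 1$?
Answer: $-22000$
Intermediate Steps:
$g{\left(B \right)} = 1$
$D = -5$
$T{\left(R \right)} = -10$ ($T{\left(R \right)} = \left(-5\right) 2 \cdot 1 = \left(-10\right) 1 = -10$)
$2200 T{\left(F{\left(-3 \right)} \right)} = 2200 \left(-10\right) = -22000$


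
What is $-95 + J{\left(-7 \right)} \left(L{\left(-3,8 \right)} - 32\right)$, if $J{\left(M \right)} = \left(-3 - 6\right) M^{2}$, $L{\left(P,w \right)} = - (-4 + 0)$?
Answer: $12253$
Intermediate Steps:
$L{\left(P,w \right)} = 4$ ($L{\left(P,w \right)} = \left(-1\right) \left(-4\right) = 4$)
$J{\left(M \right)} = - 9 M^{2}$ ($J{\left(M \right)} = \left(-3 - 6\right) M^{2} = - 9 M^{2}$)
$-95 + J{\left(-7 \right)} \left(L{\left(-3,8 \right)} - 32\right) = -95 + - 9 \left(-7\right)^{2} \left(4 - 32\right) = -95 + \left(-9\right) 49 \left(4 - 32\right) = -95 - -12348 = -95 + 12348 = 12253$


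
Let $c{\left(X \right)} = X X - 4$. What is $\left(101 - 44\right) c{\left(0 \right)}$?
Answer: $-228$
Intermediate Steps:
$c{\left(X \right)} = -4 + X^{2}$ ($c{\left(X \right)} = X^{2} - 4 = -4 + X^{2}$)
$\left(101 - 44\right) c{\left(0 \right)} = \left(101 - 44\right) \left(-4 + 0^{2}\right) = 57 \left(-4 + 0\right) = 57 \left(-4\right) = -228$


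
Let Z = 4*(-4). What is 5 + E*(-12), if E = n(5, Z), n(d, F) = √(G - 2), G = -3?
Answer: 5 - 12*I*√5 ≈ 5.0 - 26.833*I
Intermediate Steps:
Z = -16
n(d, F) = I*√5 (n(d, F) = √(-3 - 2) = √(-5) = I*√5)
E = I*√5 ≈ 2.2361*I
5 + E*(-12) = 5 + (I*√5)*(-12) = 5 - 12*I*√5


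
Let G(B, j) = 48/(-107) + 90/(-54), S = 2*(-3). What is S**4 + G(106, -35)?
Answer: 415337/321 ≈ 1293.9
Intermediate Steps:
S = -6
G(B, j) = -679/321 (G(B, j) = 48*(-1/107) + 90*(-1/54) = -48/107 - 5/3 = -679/321)
S**4 + G(106, -35) = (-6)**4 - 679/321 = 1296 - 679/321 = 415337/321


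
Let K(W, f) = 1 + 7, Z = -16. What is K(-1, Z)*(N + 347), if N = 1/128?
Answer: 44417/16 ≈ 2776.1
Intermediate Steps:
K(W, f) = 8
N = 1/128 ≈ 0.0078125
K(-1, Z)*(N + 347) = 8*(1/128 + 347) = 8*(44417/128) = 44417/16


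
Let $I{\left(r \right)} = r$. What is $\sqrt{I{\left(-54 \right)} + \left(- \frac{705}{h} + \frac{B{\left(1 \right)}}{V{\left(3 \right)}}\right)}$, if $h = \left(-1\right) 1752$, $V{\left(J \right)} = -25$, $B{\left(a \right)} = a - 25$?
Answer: $\frac{i \sqrt{112202314}}{1460} \approx 7.2552 i$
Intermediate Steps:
$B{\left(a \right)} = -25 + a$ ($B{\left(a \right)} = a - 25 = -25 + a$)
$h = -1752$
$\sqrt{I{\left(-54 \right)} + \left(- \frac{705}{h} + \frac{B{\left(1 \right)}}{V{\left(3 \right)}}\right)} = \sqrt{-54 - \left(- \frac{235}{584} - \frac{-25 + 1}{-25}\right)} = \sqrt{-54 - - \frac{19891}{14600}} = \sqrt{-54 + \left(\frac{235}{584} + \frac{24}{25}\right)} = \sqrt{-54 + \frac{19891}{14600}} = \sqrt{- \frac{768509}{14600}} = \frac{i \sqrt{112202314}}{1460}$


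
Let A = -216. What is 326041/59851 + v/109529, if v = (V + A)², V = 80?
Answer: 36817948785/6555420179 ≈ 5.6164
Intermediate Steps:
v = 18496 (v = (80 - 216)² = (-136)² = 18496)
326041/59851 + v/109529 = 326041/59851 + 18496/109529 = 36817948785/6555420179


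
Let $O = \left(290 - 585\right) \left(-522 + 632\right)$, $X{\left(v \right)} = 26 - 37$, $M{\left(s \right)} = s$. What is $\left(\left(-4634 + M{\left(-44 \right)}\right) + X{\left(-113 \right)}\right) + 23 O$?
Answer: $-751039$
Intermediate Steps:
$X{\left(v \right)} = -11$
$O = -32450$ ($O = \left(-295\right) 110 = -32450$)
$\left(\left(-4634 + M{\left(-44 \right)}\right) + X{\left(-113 \right)}\right) + 23 O = \left(\left(-4634 - 44\right) - 11\right) + 23 \left(-32450\right) = \left(-4678 - 11\right) - 746350 = -4689 - 746350 = -751039$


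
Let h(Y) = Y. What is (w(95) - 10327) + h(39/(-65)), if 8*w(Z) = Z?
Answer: -412629/40 ≈ -10316.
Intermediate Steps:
w(Z) = Z/8
(w(95) - 10327) + h(39/(-65)) = ((⅛)*95 - 10327) + 39/(-65) = (95/8 - 10327) + 39*(-1/65) = -82521/8 - ⅗ = -412629/40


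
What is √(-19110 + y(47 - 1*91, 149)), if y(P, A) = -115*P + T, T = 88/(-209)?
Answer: 3*I*√563578/19 ≈ 118.53*I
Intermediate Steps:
T = -8/19 (T = 88*(-1/209) = -8/19 ≈ -0.42105)
y(P, A) = -8/19 - 115*P (y(P, A) = -115*P - 8/19 = -8/19 - 115*P)
√(-19110 + y(47 - 1*91, 149)) = √(-19110 + (-8/19 - 115*(47 - 1*91))) = √(-19110 + (-8/19 - 115*(47 - 91))) = √(-19110 + (-8/19 - 115*(-44))) = √(-19110 + (-8/19 + 5060)) = √(-19110 + 96132/19) = √(-266958/19) = 3*I*√563578/19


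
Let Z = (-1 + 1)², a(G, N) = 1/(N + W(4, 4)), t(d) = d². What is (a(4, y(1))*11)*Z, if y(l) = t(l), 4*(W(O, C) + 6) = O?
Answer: 0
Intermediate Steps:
W(O, C) = -6 + O/4
y(l) = l²
a(G, N) = 1/(-5 + N) (a(G, N) = 1/(N + (-6 + (¼)*4)) = 1/(N + (-6 + 1)) = 1/(N - 5) = 1/(-5 + N))
Z = 0 (Z = 0² = 0)
(a(4, y(1))*11)*Z = (11/(-5 + 1²))*0 = (11/(-5 + 1))*0 = (11/(-4))*0 = -¼*11*0 = -11/4*0 = 0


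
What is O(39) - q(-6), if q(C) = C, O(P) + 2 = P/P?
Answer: 5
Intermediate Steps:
O(P) = -1 (O(P) = -2 + P/P = -2 + 1 = -1)
O(39) - q(-6) = -1 - 1*(-6) = -1 + 6 = 5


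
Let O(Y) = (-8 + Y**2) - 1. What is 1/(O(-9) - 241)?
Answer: -1/169 ≈ -0.0059172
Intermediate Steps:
O(Y) = -9 + Y**2
1/(O(-9) - 241) = 1/((-9 + (-9)**2) - 241) = 1/((-9 + 81) - 241) = 1/(72 - 241) = 1/(-169) = -1/169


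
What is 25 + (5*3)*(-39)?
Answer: -560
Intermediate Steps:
25 + (5*3)*(-39) = 25 + 15*(-39) = 25 - 585 = -560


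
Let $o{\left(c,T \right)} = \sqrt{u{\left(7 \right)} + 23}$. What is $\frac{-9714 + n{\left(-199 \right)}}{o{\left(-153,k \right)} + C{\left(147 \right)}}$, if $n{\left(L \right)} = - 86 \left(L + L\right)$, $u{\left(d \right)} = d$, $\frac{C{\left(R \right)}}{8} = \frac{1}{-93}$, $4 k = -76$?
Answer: $\frac{1302744}{18529} + \frac{15144399 \sqrt{30}}{18529} \approx 4547.0$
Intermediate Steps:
$k = -19$ ($k = \frac{1}{4} \left(-76\right) = -19$)
$C{\left(R \right)} = - \frac{8}{93}$ ($C{\left(R \right)} = \frac{8}{-93} = 8 \left(- \frac{1}{93}\right) = - \frac{8}{93}$)
$n{\left(L \right)} = - 172 L$ ($n{\left(L \right)} = - 86 \cdot 2 L = - 172 L$)
$o{\left(c,T \right)} = \sqrt{30}$ ($o{\left(c,T \right)} = \sqrt{7 + 23} = \sqrt{30}$)
$\frac{-9714 + n{\left(-199 \right)}}{o{\left(-153,k \right)} + C{\left(147 \right)}} = \frac{-9714 - -34228}{\sqrt{30} - \frac{8}{93}} = \frac{-9714 + 34228}{- \frac{8}{93} + \sqrt{30}} = \frac{24514}{- \frac{8}{93} + \sqrt{30}}$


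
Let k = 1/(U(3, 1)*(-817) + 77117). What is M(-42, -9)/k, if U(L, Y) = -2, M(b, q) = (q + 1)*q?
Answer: 5670072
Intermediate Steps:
M(b, q) = q*(1 + q) (M(b, q) = (1 + q)*q = q*(1 + q))
k = 1/78751 (k = 1/(-2*(-817) + 77117) = 1/(1634 + 77117) = 1/78751 ≈ 1.2698e-5)
M(-42, -9)/k = (-9*(1 - 9))/(1/78751) = -9*(-8)*78751 = 72*78751 = 5670072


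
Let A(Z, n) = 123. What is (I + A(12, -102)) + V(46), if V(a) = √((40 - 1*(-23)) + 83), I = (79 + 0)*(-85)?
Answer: -6592 + √146 ≈ -6579.9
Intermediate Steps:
I = -6715 (I = 79*(-85) = -6715)
V(a) = √146 (V(a) = √((40 + 23) + 83) = √(63 + 83) = √146)
(I + A(12, -102)) + V(46) = (-6715 + 123) + √146 = -6592 + √146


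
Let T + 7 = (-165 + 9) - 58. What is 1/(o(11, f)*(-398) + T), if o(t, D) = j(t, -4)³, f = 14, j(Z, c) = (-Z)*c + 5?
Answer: -1/46824523 ≈ -2.1356e-8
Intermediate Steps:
j(Z, c) = 5 - Z*c (j(Z, c) = -Z*c + 5 = 5 - Z*c)
o(t, D) = (5 + 4*t)³ (o(t, D) = (5 - 1*t*(-4))³ = (5 + 4*t)³)
T = -221 (T = -7 + ((-165 + 9) - 58) = -7 + (-156 - 58) = -7 - 214 = -221)
1/(o(11, f)*(-398) + T) = 1/((5 + 4*11)³*(-398) - 221) = 1/((5 + 44)³*(-398) - 221) = 1/(49³*(-398) - 221) = 1/(117649*(-398) - 221) = 1/(-46824302 - 221) = 1/(-46824523) = -1/46824523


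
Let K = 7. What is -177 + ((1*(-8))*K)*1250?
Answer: -70177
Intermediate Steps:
-177 + ((1*(-8))*K)*1250 = -177 + ((1*(-8))*7)*1250 = -177 - 8*7*1250 = -177 - 56*1250 = -177 - 70000 = -70177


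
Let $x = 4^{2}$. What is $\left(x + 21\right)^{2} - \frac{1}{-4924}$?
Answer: $\frac{6740957}{4924} \approx 1369.0$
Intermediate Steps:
$x = 16$
$\left(x + 21\right)^{2} - \frac{1}{-4924} = \left(16 + 21\right)^{2} - \frac{1}{-4924} = 37^{2} - - \frac{1}{4924} = 1369 + \frac{1}{4924} = \frac{6740957}{4924}$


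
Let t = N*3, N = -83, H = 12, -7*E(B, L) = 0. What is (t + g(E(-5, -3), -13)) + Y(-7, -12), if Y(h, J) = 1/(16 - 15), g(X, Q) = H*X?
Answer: -248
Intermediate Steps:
E(B, L) = 0 (E(B, L) = -⅐*0 = 0)
g(X, Q) = 12*X
Y(h, J) = 1 (Y(h, J) = 1/1 = 1)
t = -249 (t = -83*3 = -249)
(t + g(E(-5, -3), -13)) + Y(-7, -12) = (-249 + 12*0) + 1 = (-249 + 0) + 1 = -249 + 1 = -248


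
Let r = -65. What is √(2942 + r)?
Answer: √2877 ≈ 53.638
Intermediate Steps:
√(2942 + r) = √(2942 - 65) = √2877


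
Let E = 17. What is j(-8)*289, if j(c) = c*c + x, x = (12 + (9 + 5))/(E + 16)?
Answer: 617882/33 ≈ 18724.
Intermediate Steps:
x = 26/33 (x = (12 + (9 + 5))/(17 + 16) = (12 + 14)/33 = 26*(1/33) = 26/33 ≈ 0.78788)
j(c) = 26/33 + c² (j(c) = c*c + 26/33 = c² + 26/33 = 26/33 + c²)
j(-8)*289 = (26/33 + (-8)²)*289 = (26/33 + 64)*289 = (2138/33)*289 = 617882/33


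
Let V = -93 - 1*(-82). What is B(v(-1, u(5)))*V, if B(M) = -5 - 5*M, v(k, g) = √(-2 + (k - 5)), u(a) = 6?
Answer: 55 + 110*I*√2 ≈ 55.0 + 155.56*I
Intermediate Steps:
v(k, g) = √(-7 + k) (v(k, g) = √(-2 + (-5 + k)) = √(-7 + k))
V = -11 (V = -93 + 82 = -11)
B(v(-1, u(5)))*V = (-5 - 5*√(-7 - 1))*(-11) = (-5 - 10*I*√2)*(-11) = 55 + 110*I*√2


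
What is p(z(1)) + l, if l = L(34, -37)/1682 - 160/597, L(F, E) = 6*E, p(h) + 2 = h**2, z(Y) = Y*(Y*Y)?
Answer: -702904/502077 ≈ -1.4000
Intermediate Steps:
z(Y) = Y**3 (z(Y) = Y*Y**2 = Y**3)
p(h) = -2 + h**2
l = -200827/502077 (l = (6*(-37))/1682 - 160/597 = -222*1/1682 - 160*1/597 = -111/841 - 160/597 = -200827/502077 ≈ -0.39999)
p(z(1)) + l = (-2 + (1**3)**2) - 200827/502077 = (-2 + 1**2) - 200827/502077 = (-2 + 1) - 200827/502077 = -1 - 200827/502077 = -702904/502077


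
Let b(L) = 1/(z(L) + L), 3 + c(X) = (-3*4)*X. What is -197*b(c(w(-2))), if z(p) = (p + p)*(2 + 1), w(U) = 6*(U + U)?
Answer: -197/1995 ≈ -0.098747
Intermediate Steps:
w(U) = 12*U (w(U) = 6*(2*U) = 12*U)
z(p) = 6*p (z(p) = (2*p)*3 = 6*p)
c(X) = -3 - 12*X (c(X) = -3 + (-3*4)*X = -3 - 12*X)
b(L) = 1/(7*L) (b(L) = 1/(6*L + L) = 1/(7*L))
-197*b(c(w(-2))) = -197/(7*(-3 - 144*(-2))) = -197/(7*(-3 - 12*(-24))) = -197/(7*(-3 + 288)) = -197/(7*285) = -197*1/1995 = -197/1995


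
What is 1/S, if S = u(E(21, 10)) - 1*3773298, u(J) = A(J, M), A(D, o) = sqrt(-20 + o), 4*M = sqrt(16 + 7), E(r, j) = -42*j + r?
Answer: -1/(3773298 - I*sqrt(20 - sqrt(23)/4)) ≈ -2.6502e-7 - 3.0454e-13*I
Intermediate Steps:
E(r, j) = r - 42*j
M = sqrt(23)/4 (M = sqrt(16 + 7)/4 = sqrt(23)/4 ≈ 1.1990)
u(J) = sqrt(-20 + sqrt(23)/4)
S = -3773298 + sqrt(-80 + sqrt(23))/2 (S = sqrt(-80 + sqrt(23))/2 - 1*3773298 = sqrt(-80 + sqrt(23))/2 - 3773298 = -3773298 + sqrt(-80 + sqrt(23))/2 ≈ -3.7733e+6 + 4.336*I)
1/S = 1/(-3773298 + I*sqrt(80 - sqrt(23))/2)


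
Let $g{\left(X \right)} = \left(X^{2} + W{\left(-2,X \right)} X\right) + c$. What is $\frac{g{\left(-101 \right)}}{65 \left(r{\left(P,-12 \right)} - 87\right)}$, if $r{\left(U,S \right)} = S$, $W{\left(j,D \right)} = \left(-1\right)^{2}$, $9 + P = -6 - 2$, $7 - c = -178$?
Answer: $- \frac{187}{117} \approx -1.5983$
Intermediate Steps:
$c = 185$ ($c = 7 - -178 = 7 + 178 = 185$)
$P = -17$ ($P = -9 - 8 = -17$)
$W{\left(j,D \right)} = 1$
$g{\left(X \right)} = 185 + X + X^{2}$ ($g{\left(X \right)} = \left(X^{2} + 1 X\right) + 185 = \left(X^{2} + X\right) + 185 = \left(X + X^{2}\right) + 185 = 185 + X + X^{2}$)
$\frac{g{\left(-101 \right)}}{65 \left(r{\left(P,-12 \right)} - 87\right)} = \frac{185 - 101 + \left(-101\right)^{2}}{65 \left(-12 - 87\right)} = \frac{185 - 101 + 10201}{65 \left(-99\right)} = \frac{10285}{-6435} = 10285 \left(- \frac{1}{6435}\right) = - \frac{187}{117}$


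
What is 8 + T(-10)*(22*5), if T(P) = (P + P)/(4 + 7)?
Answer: -192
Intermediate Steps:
T(P) = 2*P/11 (T(P) = (2*P)/11 = (2*P)*(1/11) = 2*P/11)
8 + T(-10)*(22*5) = 8 + ((2/11)*(-10))*(22*5) = 8 - 20/11*110 = 8 - 200 = -192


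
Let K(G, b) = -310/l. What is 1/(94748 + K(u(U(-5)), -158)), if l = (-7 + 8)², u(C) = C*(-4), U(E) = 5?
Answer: 1/94438 ≈ 1.0589e-5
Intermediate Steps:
u(C) = -4*C
l = 1 (l = 1² = 1)
K(G, b) = -310 (K(G, b) = -310/1 = -310*1 = -310)
1/(94748 + K(u(U(-5)), -158)) = 1/(94748 - 310) = 1/94438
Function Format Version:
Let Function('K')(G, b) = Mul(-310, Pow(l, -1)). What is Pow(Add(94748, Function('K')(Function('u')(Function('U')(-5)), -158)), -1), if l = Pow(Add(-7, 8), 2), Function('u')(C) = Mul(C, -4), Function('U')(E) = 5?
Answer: Rational(1, 94438) ≈ 1.0589e-5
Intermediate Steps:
Function('u')(C) = Mul(-4, C)
l = 1 (l = Pow(1, 2) = 1)
Function('K')(G, b) = -310 (Function('K')(G, b) = Mul(-310, Pow(1, -1)) = Mul(-310, 1) = -310)
Pow(Add(94748, Function('K')(Function('u')(Function('U')(-5)), -158)), -1) = Pow(Add(94748, -310), -1) = Pow(94438, -1) = Rational(1, 94438)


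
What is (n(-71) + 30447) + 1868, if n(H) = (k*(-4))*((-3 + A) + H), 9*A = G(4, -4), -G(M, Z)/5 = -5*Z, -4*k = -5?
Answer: 294665/9 ≈ 32741.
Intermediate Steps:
k = 5/4 (k = -¼*(-5) = 5/4 ≈ 1.2500)
G(M, Z) = 25*Z (G(M, Z) = -(-25)*Z = 25*Z)
A = -100/9 (A = (25*(-4))/9 = (⅑)*(-100) = -100/9 ≈ -11.111)
n(H) = 635/9 - 5*H (n(H) = ((5/4)*(-4))*((-3 - 100/9) + H) = -5*(-127/9 + H) = 635/9 - 5*H)
(n(-71) + 30447) + 1868 = ((635/9 - 5*(-71)) + 30447) + 1868 = ((635/9 + 355) + 30447) + 1868 = (3830/9 + 30447) + 1868 = 277853/9 + 1868 = 294665/9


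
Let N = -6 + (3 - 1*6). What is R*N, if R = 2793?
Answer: -25137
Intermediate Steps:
N = -9 (N = -6 + (3 - 6) = -6 - 3 = -9)
R*N = 2793*(-9) = -25137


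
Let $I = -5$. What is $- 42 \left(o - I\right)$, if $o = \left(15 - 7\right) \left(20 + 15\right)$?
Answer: $-11970$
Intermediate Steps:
$o = 280$ ($o = 8 \cdot 35 = 280$)
$- 42 \left(o - I\right) = - 42 \left(280 - -5\right) = - 42 \left(280 + 5\right) = \left(-42\right) 285 = -11970$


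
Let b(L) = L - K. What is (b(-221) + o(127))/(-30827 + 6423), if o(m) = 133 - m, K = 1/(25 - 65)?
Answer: 8599/976160 ≈ 0.0088090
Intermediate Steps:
K = -1/40 (K = 1/(-40) = -1/40 ≈ -0.025000)
b(L) = 1/40 + L (b(L) = L - 1*(-1/40) = L + 1/40 = 1/40 + L)
(b(-221) + o(127))/(-30827 + 6423) = ((1/40 - 221) + (133 - 1*127))/(-30827 + 6423) = (-8839/40 + (133 - 127))/(-24404) = (-8839/40 + 6)*(-1/24404) = -8599/40*(-1/24404) = 8599/976160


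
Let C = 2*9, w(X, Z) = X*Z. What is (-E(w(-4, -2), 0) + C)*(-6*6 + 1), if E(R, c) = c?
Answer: -630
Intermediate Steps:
C = 18
(-E(w(-4, -2), 0) + C)*(-6*6 + 1) = (-1*0 + 18)*(-6*6 + 1) = (0 + 18)*(-36 + 1) = 18*(-35) = -630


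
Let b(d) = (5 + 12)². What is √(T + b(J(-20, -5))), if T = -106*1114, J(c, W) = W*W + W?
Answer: I*√117795 ≈ 343.21*I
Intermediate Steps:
J(c, W) = W + W² (J(c, W) = W² + W = W + W²)
b(d) = 289 (b(d) = 17² = 289)
T = -118084
√(T + b(J(-20, -5))) = √(-118084 + 289) = √(-117795) = I*√117795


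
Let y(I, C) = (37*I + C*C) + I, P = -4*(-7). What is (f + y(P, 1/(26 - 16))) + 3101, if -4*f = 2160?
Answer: 362501/100 ≈ 3625.0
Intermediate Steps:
P = 28
f = -540 (f = -1/4*2160 = -540)
y(I, C) = C**2 + 38*I (y(I, C) = (37*I + C**2) + I = (C**2 + 37*I) + I = C**2 + 38*I)
(f + y(P, 1/(26 - 16))) + 3101 = (-540 + ((1/(26 - 16))**2 + 38*28)) + 3101 = (-540 + ((1/10)**2 + 1064)) + 3101 = (-540 + (1/100 + 1064)) + 3101 = (-540 + 106401/100) + 3101 = 52401/100 + 3101 = 362501/100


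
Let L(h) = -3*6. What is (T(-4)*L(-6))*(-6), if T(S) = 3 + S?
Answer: -108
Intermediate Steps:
L(h) = -18
(T(-4)*L(-6))*(-6) = ((3 - 4)*(-18))*(-6) = -1*(-18)*(-6) = 18*(-6) = -108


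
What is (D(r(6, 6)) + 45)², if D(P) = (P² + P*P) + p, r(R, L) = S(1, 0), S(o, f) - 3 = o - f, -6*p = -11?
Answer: 223729/36 ≈ 6214.7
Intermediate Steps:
p = 11/6 (p = -⅙*(-11) = 11/6 ≈ 1.8333)
S(o, f) = 3 + o - f (S(o, f) = 3 + (o - f) = 3 + o - f)
r(R, L) = 4 (r(R, L) = 3 + 1 - 1*0 = 3 + 1 + 0 = 4)
D(P) = 11/6 + 2*P² (D(P) = (P² + P*P) + 11/6 = (P² + P²) + 11/6 = 2*P² + 11/6 = 11/6 + 2*P²)
(D(r(6, 6)) + 45)² = ((11/6 + 2*4²) + 45)² = ((11/6 + 2*16) + 45)² = ((11/6 + 32) + 45)² = (203/6 + 45)² = (473/6)² = 223729/36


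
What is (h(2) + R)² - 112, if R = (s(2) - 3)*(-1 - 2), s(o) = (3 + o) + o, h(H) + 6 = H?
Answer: 144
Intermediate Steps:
h(H) = -6 + H
s(o) = 3 + 2*o
R = -12 (R = ((3 + 2*2) - 3)*(-1 - 2) = ((3 + 4) - 3)*(-3) = (7 - 3)*(-3) = 4*(-3) = -12)
(h(2) + R)² - 112 = ((-6 + 2) - 12)² - 112 = (-4 - 12)² - 112 = (-16)² - 112 = 256 - 112 = 144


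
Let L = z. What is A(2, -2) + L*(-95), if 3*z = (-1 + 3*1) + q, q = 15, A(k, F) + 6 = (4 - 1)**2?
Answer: -1606/3 ≈ -535.33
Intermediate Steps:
A(k, F) = 3 (A(k, F) = -6 + (4 - 1)**2 = -6 + 3**2 = -6 + 9 = 3)
z = 17/3 (z = ((-1 + 3*1) + 15)/3 = ((-1 + 3) + 15)/3 = (2 + 15)/3 = (1/3)*17 = 17/3 ≈ 5.6667)
L = 17/3 ≈ 5.6667
A(2, -2) + L*(-95) = 3 + (17/3)*(-95) = 3 - 1615/3 = -1606/3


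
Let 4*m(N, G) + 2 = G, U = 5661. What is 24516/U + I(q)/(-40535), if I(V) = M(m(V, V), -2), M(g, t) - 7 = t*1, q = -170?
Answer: 22082839/5099303 ≈ 4.3306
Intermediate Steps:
m(N, G) = -½ + G/4
M(g, t) = 7 + t (M(g, t) = 7 + t*1 = 7 + t)
I(V) = 5 (I(V) = 7 - 2 = 5)
24516/U + I(q)/(-40535) = 24516/5661 + 5/(-40535) = 24516*(1/5661) + 5*(-1/40535) = 2724/629 - 1/8107 = 22082839/5099303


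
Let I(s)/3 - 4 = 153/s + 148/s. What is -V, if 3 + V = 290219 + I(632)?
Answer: -183424999/632 ≈ -2.9023e+5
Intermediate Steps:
I(s) = 12 + 903/s (I(s) = 12 + 3*(153/s + 148/s) = 12 + 3*(301/s) = 12 + 903/s)
V = 183424999/632 (V = -3 + (290219 + (12 + 903/632)) = -3 + (290219 + 8487/632) = -3 + 183426895/632 = 183424999/632 ≈ 2.9023e+5)
-V = -1*183424999/632 = -183424999/632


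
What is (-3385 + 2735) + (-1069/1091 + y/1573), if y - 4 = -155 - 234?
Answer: -101599502/156013 ≈ -651.22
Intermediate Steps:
y = -385 (y = 4 + (-155 - 234) = 4 - 389 = -385)
(-3385 + 2735) + (-1069/1091 + y/1573) = (-3385 + 2735) + (-1069/1091 - 385/1573) = -650 + (-1069*1/1091 - 385*1/1573) = -650 + (-1069/1091 - 35/143) = -650 - 191052/156013 = -101599502/156013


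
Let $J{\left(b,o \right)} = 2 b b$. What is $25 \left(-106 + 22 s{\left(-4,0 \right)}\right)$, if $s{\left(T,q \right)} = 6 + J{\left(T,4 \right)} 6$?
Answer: $106250$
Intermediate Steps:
$J{\left(b,o \right)} = 2 b^{2}$
$s{\left(T,q \right)} = 6 + 12 T^{2}$ ($s{\left(T,q \right)} = 6 + 2 T^{2} \cdot 6 = 6 + 12 T^{2}$)
$25 \left(-106 + 22 s{\left(-4,0 \right)}\right) = 25 \left(-106 + 22 \left(6 + 12 \left(-4\right)^{2}\right)\right) = 25 \left(-106 + 22 \left(6 + 12 \cdot 16\right)\right) = 25 \left(-106 + 22 \left(6 + 192\right)\right) = 25 \left(-106 + 22 \cdot 198\right) = 25 \left(-106 + 4356\right) = 25 \cdot 4250 = 106250$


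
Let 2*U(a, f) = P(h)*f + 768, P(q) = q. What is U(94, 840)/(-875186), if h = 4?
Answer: -1032/437593 ≈ -0.0023584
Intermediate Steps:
U(a, f) = 384 + 2*f (U(a, f) = (4*f + 768)/2 = (768 + 4*f)/2 = 384 + 2*f)
U(94, 840)/(-875186) = (384 + 2*840)/(-875186) = (384 + 1680)*(-1/875186) = 2064*(-1/875186) = -1032/437593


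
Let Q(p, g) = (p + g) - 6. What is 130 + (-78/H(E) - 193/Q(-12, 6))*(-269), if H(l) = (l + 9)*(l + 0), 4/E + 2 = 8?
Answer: -327325/348 ≈ -940.59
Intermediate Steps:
E = ⅔ (E = 4/(-2 + 8) = 4/6 = 4*(⅙) = ⅔ ≈ 0.66667)
H(l) = l*(9 + l) (H(l) = (9 + l)*l = l*(9 + l))
Q(p, g) = -6 + g + p (Q(p, g) = (g + p) - 6 = -6 + g + p)
130 + (-78/H(E) - 193/Q(-12, 6))*(-269) = 130 + (-78*3/(2*(9 + ⅔)) - 193/(-6 + 6 - 12))*(-269) = 130 + (-78/((⅔)*(29/3)) - 193/(-12))*(-269) = 130 + (-78/58/9 - 193*(-1/12))*(-269) = 130 + (-78*9/58 + 193/12)*(-269) = 130 + (-351/29 + 193/12)*(-269) = 130 + (1385/348)*(-269) = 130 - 372565/348 = -327325/348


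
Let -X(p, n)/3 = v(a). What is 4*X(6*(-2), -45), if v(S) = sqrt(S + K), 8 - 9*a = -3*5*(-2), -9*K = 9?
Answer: -4*I*sqrt(31) ≈ -22.271*I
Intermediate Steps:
K = -1 (K = -1/9*9 = -1)
a = -22/9 (a = 8/9 - (-3*5)*(-2)/9 = 8/9 - (-5)*(-2)/3 = 8/9 - 1/9*30 = 8/9 - 10/3 = -22/9 ≈ -2.4444)
v(S) = sqrt(-1 + S) (v(S) = sqrt(S - 1) = sqrt(-1 + S))
X(p, n) = -I*sqrt(31) (X(p, n) = -3*sqrt(-1 - 22/9) = -I*sqrt(31))
4*X(6*(-2), -45) = 4*(-I*sqrt(31)) = -4*I*sqrt(31)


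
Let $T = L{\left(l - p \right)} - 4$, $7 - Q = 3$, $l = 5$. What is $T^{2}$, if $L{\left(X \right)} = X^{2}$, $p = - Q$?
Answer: $5929$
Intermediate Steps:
$Q = 4$ ($Q = 7 - 3 = 4$)
$p = -4$ ($p = \left(-1\right) 4 = -4$)
$T = 77$ ($T = \left(5 - -4\right)^{2} - 4 = \left(5 + 4\right)^{2} - 4 = 9^{2} - 4 = 81 - 4 = 77$)
$T^{2} = 77^{2} = 5929$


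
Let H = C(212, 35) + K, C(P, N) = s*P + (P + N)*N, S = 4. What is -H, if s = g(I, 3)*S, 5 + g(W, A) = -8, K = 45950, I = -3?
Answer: -43571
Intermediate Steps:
g(W, A) = -13 (g(W, A) = -5 - 8 = -13)
s = -52 (s = -13*4 = -52)
C(P, N) = -52*P + N*(N + P) (C(P, N) = -52*P + (P + N)*N = -52*P + (N + P)*N = -52*P + N*(N + P))
H = 43571 (H = (35**2 - 52*212 + 35*212) + 45950 = (1225 - 11024 + 7420) + 45950 = -2379 + 45950 = 43571)
-H = -1*43571 = -43571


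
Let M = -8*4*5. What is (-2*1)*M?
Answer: 320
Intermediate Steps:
M = -160 (M = -32*5 = -160)
(-2*1)*M = -2*1*(-160) = -2*(-160) = 320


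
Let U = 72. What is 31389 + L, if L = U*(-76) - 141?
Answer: 25776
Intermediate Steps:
L = -5613 (L = 72*(-76) - 141 = -5472 - 141 = -5613)
31389 + L = 31389 - 5613 = 25776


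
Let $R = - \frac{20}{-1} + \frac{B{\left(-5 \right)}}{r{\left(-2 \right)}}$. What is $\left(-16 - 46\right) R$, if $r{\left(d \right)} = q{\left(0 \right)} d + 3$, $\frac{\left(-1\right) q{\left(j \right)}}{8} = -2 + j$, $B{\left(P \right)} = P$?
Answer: $- \frac{36270}{29} \approx -1250.7$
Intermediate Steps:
$q{\left(j \right)} = 16 - 8 j$ ($q{\left(j \right)} = - 8 \left(-2 + j\right) = 16 - 8 j$)
$r{\left(d \right)} = 3 + 16 d$ ($r{\left(d \right)} = \left(16 - 0\right) d + 3 = \left(16 + 0\right) d + 3 = 16 d + 3 = 3 + 16 d$)
$R = \frac{585}{29}$ ($R = - \frac{20}{-1} - \frac{5}{3 + 16 \left(-2\right)} = \left(-20\right) \left(-1\right) - \frac{5}{3 - 32} = 20 - \frac{5}{-29} = 20 - - \frac{5}{29} = 20 + \frac{5}{29} = \frac{585}{29} \approx 20.172$)
$\left(-16 - 46\right) R = \left(-16 - 46\right) \frac{585}{29} = \left(-62\right) \frac{585}{29} = - \frac{36270}{29}$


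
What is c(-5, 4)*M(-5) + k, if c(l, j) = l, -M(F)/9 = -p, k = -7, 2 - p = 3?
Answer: 38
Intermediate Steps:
p = -1 (p = 2 - 1*3 = 2 - 3 = -1)
M(F) = -9 (M(F) = -(-9)*(-1) = -9*1 = -9)
c(-5, 4)*M(-5) + k = -5*(-9) - 7 = 45 - 7 = 38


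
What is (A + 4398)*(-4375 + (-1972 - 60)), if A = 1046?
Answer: -34879708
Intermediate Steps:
(A + 4398)*(-4375 + (-1972 - 60)) = (1046 + 4398)*(-4375 + (-1972 - 60)) = 5444*(-4375 - 2032) = 5444*(-6407) = -34879708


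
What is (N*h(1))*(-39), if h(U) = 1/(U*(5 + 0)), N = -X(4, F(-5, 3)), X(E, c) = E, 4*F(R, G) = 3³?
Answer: 156/5 ≈ 31.200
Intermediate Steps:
F(R, G) = 27/4 (F(R, G) = (¼)*3³ = (¼)*27 = 27/4)
N = -4 (N = -1*4 = -4)
h(U) = 1/(5*U) (h(U) = 1/(U*5) = 1/(5*U))
(N*h(1))*(-39) = -4/(5*1)*(-39) = -4/5*(-39) = -4*⅕*(-39) = -⅘*(-39) = 156/5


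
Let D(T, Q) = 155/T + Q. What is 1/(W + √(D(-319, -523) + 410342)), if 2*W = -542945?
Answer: -346398910/94037255166551 - 4*√41703541814/94037255166551 ≈ -3.6923e-6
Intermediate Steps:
W = -542945/2 (W = (½)*(-542945) = -542945/2 ≈ -2.7147e+5)
D(T, Q) = Q + 155/T
1/(W + √(D(-319, -523) + 410342)) = 1/(-542945/2 + √((-523 + 155/(-319)) + 410342)) = 1/(-542945/2 + √((-523 + 155*(-1/319)) + 410342)) = 1/(-542945/2 + √((-523 - 155/319) + 410342)) = 1/(-542945/2 + √(-166992/319 + 410342)) = 1/(-542945/2 + √(130732106/319)) = 1/(-542945/2 + √41703541814/319)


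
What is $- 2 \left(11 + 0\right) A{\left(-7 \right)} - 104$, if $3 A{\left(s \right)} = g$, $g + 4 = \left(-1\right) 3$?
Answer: $- \frac{158}{3} \approx -52.667$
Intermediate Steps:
$g = -7$ ($g = -4 - 3 = -7$)
$A{\left(s \right)} = - \frac{7}{3}$ ($A{\left(s \right)} = \frac{1}{3} \left(-7\right) = - \frac{7}{3}$)
$- 2 \left(11 + 0\right) A{\left(-7 \right)} - 104 = - 2 \left(11 + 0\right) \left(- \frac{7}{3}\right) - 104 = \left(-2\right) 11 \left(- \frac{7}{3}\right) - 104 = \left(-22\right) \left(- \frac{7}{3}\right) - 104 = \frac{154}{3} - 104 = - \frac{158}{3}$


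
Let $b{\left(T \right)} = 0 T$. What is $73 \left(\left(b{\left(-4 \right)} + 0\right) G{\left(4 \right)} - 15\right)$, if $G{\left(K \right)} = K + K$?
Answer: $-1095$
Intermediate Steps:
$b{\left(T \right)} = 0$
$G{\left(K \right)} = 2 K$
$73 \left(\left(b{\left(-4 \right)} + 0\right) G{\left(4 \right)} - 15\right) = 73 \left(\left(0 + 0\right) 2 \cdot 4 - 15\right) = 73 \left(0 \cdot 8 - 15\right) = 73 \left(0 - 15\right) = 73 \left(-15\right) = -1095$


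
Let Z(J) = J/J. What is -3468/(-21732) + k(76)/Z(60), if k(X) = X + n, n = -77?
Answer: -1522/1811 ≈ -0.84042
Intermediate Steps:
Z(J) = 1
k(X) = -77 + X (k(X) = X - 77 = -77 + X)
-3468/(-21732) + k(76)/Z(60) = -3468/(-21732) + (-77 + 76)/1 = -3468*(-1/21732) - 1*1 = 289/1811 - 1 = -1522/1811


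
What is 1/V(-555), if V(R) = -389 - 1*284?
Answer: -1/673 ≈ -0.0014859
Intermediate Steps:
V(R) = -673 (V(R) = -389 - 284 = -673)
1/V(-555) = 1/(-673) = -1/673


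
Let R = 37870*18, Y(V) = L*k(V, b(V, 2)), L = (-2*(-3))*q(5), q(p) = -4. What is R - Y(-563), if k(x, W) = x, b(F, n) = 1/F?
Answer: 668148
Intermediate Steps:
L = -24 (L = -2*(-3)*(-4) = 6*(-4) = -24)
Y(V) = -24*V
R = 681660
R - Y(-563) = 681660 - (-24)*(-563) = 681660 - 1*13512 = 681660 - 13512 = 668148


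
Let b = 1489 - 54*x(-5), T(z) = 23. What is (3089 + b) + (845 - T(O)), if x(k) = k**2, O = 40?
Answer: 4050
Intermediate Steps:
b = 139 (b = 1489 - 54*(-5)**2 = 1489 - 54*25 = 1489 - 1*1350 = 1489 - 1350 = 139)
(3089 + b) + (845 - T(O)) = (3089 + 139) + (845 - 1*23) = 3228 + (845 - 23) = 3228 + 822 = 4050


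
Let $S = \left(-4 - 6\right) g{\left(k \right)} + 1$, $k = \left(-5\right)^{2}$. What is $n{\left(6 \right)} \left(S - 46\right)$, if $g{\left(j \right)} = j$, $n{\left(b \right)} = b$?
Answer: $-1770$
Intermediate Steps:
$k = 25$
$S = -249$ ($S = \left(-4 - 6\right) 25 + 1 = \left(-10\right) 25 + 1 = -250 + 1 = -249$)
$n{\left(6 \right)} \left(S - 46\right) = 6 \left(-249 - 46\right) = 6 \left(-295\right) = -1770$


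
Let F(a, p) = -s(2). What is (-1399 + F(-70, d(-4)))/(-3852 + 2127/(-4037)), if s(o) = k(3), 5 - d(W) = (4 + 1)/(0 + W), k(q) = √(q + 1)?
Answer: 1885279/5184217 ≈ 0.36366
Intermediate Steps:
k(q) = √(1 + q)
d(W) = 5 - 5/W (d(W) = 5 - (4 + 1)/(0 + W) = 5 - 5/W)
s(o) = 2 (s(o) = √(1 + 3) = √4 = 2)
F(a, p) = -2 (F(a, p) = -1*2 = -2)
(-1399 + F(-70, d(-4)))/(-3852 + 2127/(-4037)) = (-1399 - 2)/(-3852 + 2127/(-4037)) = -1401/(-3852 + 2127*(-1/4037)) = -1401/(-3852 - 2127/4037) = -1401/(-15552651/4037) = -1401*(-4037/15552651) = 1885279/5184217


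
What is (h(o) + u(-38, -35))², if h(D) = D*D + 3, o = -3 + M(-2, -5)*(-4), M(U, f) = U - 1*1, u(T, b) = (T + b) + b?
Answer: 576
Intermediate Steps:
u(T, b) = T + 2*b
M(U, f) = -1 + U (M(U, f) = U - 1 = -1 + U)
o = 9 (o = -3 + (-1 - 2)*(-4) = -3 - 3*(-4) = -3 + 12 = 9)
h(D) = 3 + D² (h(D) = D² + 3 = 3 + D²)
(h(o) + u(-38, -35))² = ((3 + 9²) + (-38 + 2*(-35)))² = ((3 + 81) + (-38 - 70))² = (84 - 108)² = (-24)² = 576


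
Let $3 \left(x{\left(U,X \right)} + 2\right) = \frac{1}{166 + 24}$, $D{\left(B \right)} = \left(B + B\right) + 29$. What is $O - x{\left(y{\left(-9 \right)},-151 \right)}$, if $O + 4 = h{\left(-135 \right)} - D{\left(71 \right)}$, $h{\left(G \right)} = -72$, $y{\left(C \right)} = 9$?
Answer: $- \frac{139651}{570} \approx -245.0$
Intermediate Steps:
$D{\left(B \right)} = 29 + 2 B$ ($D{\left(B \right)} = 2 B + 29 = 29 + 2 B$)
$x{\left(U,X \right)} = - \frac{1139}{570}$ ($x{\left(U,X \right)} = -2 + \frac{1}{3 \left(166 + 24\right)} = -2 + \frac{1}{3 \cdot 190} = -2 + \frac{1}{3} \cdot \frac{1}{190} = -2 + \frac{1}{570} = - \frac{1139}{570}$)
$O = -247$ ($O = -4 - \left(101 + 142\right) = -4 - 243 = -247$)
$O - x{\left(y{\left(-9 \right)},-151 \right)} = -247 - - \frac{1139}{570} = -247 + \frac{1139}{570} = - \frac{139651}{570}$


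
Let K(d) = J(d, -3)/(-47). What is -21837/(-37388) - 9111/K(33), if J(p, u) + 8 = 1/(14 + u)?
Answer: -58703349779/1084252 ≈ -54142.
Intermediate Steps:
J(p, u) = -8 + 1/(14 + u)
K(d) = 87/517 (K(d) = ((-111 - 8*(-3))/(14 - 3))/(-47) = ((-111 + 24)/11)*(-1/47) = ((1/11)*(-87))*(-1/47) = -87/11*(-1/47) = 87/517)
-21837/(-37388) - 9111/K(33) = -21837/(-37388) - 9111/87/517 = -21837*(-1/37388) - 9111*517/87 = 21837/37388 - 1570129/29 = -58703349779/1084252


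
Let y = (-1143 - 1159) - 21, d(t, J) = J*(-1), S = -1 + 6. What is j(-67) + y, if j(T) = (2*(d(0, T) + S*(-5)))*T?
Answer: -7951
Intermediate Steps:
S = 5
d(t, J) = -J
j(T) = T*(-50 - 2*T) (j(T) = (2*(-T + 5*(-5)))*T = (2*(-T - 25))*T = (2*(-25 - T))*T = (-50 - 2*T)*T = T*(-50 - 2*T))
y = -2323 (y = -2302 - 21 = -2323)
j(-67) + y = -2*(-67)*(25 - 67) - 2323 = -2*(-67)*(-42) - 2323 = -5628 - 2323 = -7951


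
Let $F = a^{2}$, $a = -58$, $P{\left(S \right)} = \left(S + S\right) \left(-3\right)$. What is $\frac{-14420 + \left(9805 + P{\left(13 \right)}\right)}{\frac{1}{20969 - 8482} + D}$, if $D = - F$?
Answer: $\frac{58601491}{42006267} \approx 1.3951$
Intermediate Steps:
$P{\left(S \right)} = - 6 S$ ($P{\left(S \right)} = 2 S \left(-3\right) = - 6 S$)
$F = 3364$ ($F = \left(-58\right)^{2} = 3364$)
$D = -3364$ ($D = \left(-1\right) 3364 = -3364$)
$\frac{-14420 + \left(9805 + P{\left(13 \right)}\right)}{\frac{1}{20969 - 8482} + D} = \frac{-14420 + \left(9805 - 78\right)}{\frac{1}{20969 - 8482} - 3364} = \frac{-14420 + \left(9805 - 78\right)}{\frac{1}{12487} - 3364} = \frac{-14420 + 9727}{\frac{1}{12487} - 3364} = - \frac{4693}{- \frac{42006267}{12487}} = \left(-4693\right) \left(- \frac{12487}{42006267}\right) = \frac{58601491}{42006267}$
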